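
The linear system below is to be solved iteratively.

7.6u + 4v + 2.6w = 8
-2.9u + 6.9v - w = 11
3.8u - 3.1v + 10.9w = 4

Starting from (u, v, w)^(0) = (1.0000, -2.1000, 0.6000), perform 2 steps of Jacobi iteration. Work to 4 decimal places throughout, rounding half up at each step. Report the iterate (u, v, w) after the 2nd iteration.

Iteration 1:
  u = (8 - (4)·-2.1000 - (2.6)·0.6000) / (7.6) = 1.9526
  v = (11 - (-2.9)·1.0000 - (-1)·0.6000) / (6.9) = 2.1014
  w = (4 - (3.8)·1.0000 - (-3.1)·-2.1000) / (10.9) = -0.5789
Iteration 2:
  u = (8 - (4)·2.1014 - (2.6)·-0.5789) / (7.6) = 0.1447
  v = (11 - (-2.9)·1.9526 - (-1)·-0.5789) / (6.9) = 2.3310
  w = (4 - (3.8)·1.9526 - (-3.1)·2.1014) / (10.9) = 0.2839

(0.1447, 2.3310, 0.2839)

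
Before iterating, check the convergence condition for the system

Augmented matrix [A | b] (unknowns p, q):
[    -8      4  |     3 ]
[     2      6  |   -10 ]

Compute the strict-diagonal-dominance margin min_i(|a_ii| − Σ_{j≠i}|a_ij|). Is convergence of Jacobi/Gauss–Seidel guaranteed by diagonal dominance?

4

row 1: |-8| − (4) = 4
row 2: |6| − (2) = 4
minimum over rows = 4 → strictly diagonally dominant (convergence guaranteed)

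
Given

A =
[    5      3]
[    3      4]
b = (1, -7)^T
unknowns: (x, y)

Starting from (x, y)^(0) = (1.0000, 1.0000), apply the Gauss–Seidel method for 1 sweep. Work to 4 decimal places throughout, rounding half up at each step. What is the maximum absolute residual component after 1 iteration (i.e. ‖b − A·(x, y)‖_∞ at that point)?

7.3500

Iteration 1:
  x = (1 - (3)·1.0000) / (5) = -0.4000
  y = (-7 - (3)·-0.4000) / (4) = -1.4500
Residual b − A·x = (7.3500, 0.0000); ∞-norm = 7.3500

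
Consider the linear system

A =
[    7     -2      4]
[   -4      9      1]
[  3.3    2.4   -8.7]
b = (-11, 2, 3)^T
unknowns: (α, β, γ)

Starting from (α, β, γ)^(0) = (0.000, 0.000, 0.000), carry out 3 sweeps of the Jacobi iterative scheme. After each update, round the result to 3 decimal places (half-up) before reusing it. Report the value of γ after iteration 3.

-0.963

Iteration 1:
  α = (-11 - (-2)·0.000 - (4)·0.000) / (7) = -1.571
  β = (2 - (-4)·0.000 - (1)·0.000) / (9) = 0.222
  γ = (3 - (3.3)·0.000 - (2.4)·0.000) / (-8.7) = -0.345
Iteration 2:
  α = (-11 - (-2)·0.222 - (4)·-0.345) / (7) = -1.311
  β = (2 - (-4)·-1.571 - (1)·-0.345) / (9) = -0.438
  γ = (3 - (3.3)·-1.571 - (2.4)·0.222) / (-8.7) = -0.879
Iteration 3:
  α = (-11 - (-2)·-0.438 - (4)·-0.879) / (7) = -1.194
  β = (2 - (-4)·-1.311 - (1)·-0.879) / (9) = -0.263
  γ = (3 - (3.3)·-1.311 - (2.4)·-0.438) / (-8.7) = -0.963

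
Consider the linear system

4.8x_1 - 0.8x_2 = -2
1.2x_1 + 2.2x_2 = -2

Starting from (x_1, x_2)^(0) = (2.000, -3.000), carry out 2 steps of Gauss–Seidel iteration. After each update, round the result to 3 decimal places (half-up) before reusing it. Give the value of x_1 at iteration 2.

Iteration 1:
  x_1 = (-2 - (-0.8)·-3.000) / (4.8) = -0.917
  x_2 = (-2 - (1.2)·-0.917) / (2.2) = -0.409
Iteration 2:
  x_1 = (-2 - (-0.8)·-0.409) / (4.8) = -0.485
  x_2 = (-2 - (1.2)·-0.485) / (2.2) = -0.645

-0.485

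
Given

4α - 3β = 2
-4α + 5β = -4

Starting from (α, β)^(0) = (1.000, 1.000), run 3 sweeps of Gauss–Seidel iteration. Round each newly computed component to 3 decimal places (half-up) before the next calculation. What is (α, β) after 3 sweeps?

Iteration 1:
  α = (2 - (-3)·1.000) / (4) = 1.250
  β = (-4 - (-4)·1.250) / (5) = 0.200
Iteration 2:
  α = (2 - (-3)·0.200) / (4) = 0.650
  β = (-4 - (-4)·0.650) / (5) = -0.280
Iteration 3:
  α = (2 - (-3)·-0.280) / (4) = 0.290
  β = (-4 - (-4)·0.290) / (5) = -0.568

(0.290, -0.568)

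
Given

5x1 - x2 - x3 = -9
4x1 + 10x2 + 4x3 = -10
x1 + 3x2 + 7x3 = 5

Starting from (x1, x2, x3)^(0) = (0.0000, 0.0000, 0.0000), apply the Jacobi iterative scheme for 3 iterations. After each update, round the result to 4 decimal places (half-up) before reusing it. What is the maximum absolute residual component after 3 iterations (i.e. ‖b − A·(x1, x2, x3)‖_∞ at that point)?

0.5307

Iteration 1:
  x1 = (-9 - (-1)·0.0000 - (-1)·0.0000) / (5) = -1.8000
  x2 = (-10 - (4)·0.0000 - (4)·0.0000) / (10) = -1.0000
  x3 = (5 - (1)·0.0000 - (3)·0.0000) / (7) = 0.7143
Iteration 2:
  x1 = (-9 - (-1)·-1.0000 - (-1)·0.7143) / (5) = -1.8571
  x2 = (-10 - (4)·-1.8000 - (4)·0.7143) / (10) = -0.5657
  x3 = (5 - (1)·-1.8000 - (3)·-1.0000) / (7) = 1.4000
Iteration 3:
  x1 = (-9 - (-1)·-0.5657 - (-1)·1.4000) / (5) = -1.6331
  x2 = (-10 - (4)·-1.8571 - (4)·1.4000) / (10) = -0.8172
  x3 = (5 - (1)·-1.8571 - (3)·-0.5657) / (7) = 1.2220
Residual b − A·x = (-0.4297, -0.1836, 0.5307); ∞-norm = 0.5307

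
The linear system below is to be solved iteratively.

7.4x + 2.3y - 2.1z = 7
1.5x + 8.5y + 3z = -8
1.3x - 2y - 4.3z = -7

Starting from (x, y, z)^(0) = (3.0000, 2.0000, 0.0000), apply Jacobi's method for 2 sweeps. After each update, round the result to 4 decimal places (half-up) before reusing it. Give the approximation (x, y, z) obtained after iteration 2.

(1.8584, -1.5648, 2.4100)

Iteration 1:
  x = (7 - (2.3)·2.0000 - (-2.1)·0.0000) / (7.4) = 0.3243
  y = (-8 - (1.5)·3.0000 - (3)·0.0000) / (8.5) = -1.4706
  z = (-7 - (1.3)·3.0000 - (-2)·2.0000) / (-4.3) = 1.6047
Iteration 2:
  x = (7 - (2.3)·-1.4706 - (-2.1)·1.6047) / (7.4) = 1.8584
  y = (-8 - (1.5)·0.3243 - (3)·1.6047) / (8.5) = -1.5648
  z = (-7 - (1.3)·0.3243 - (-2)·-1.4706) / (-4.3) = 2.4100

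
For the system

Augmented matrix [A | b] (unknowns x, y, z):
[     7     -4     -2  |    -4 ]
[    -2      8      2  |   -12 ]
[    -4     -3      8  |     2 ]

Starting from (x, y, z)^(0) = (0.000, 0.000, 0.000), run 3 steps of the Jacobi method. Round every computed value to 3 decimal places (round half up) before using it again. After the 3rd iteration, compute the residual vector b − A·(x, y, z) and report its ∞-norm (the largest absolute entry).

1.394

Iteration 1:
  x = (-4 - (-4)·0.000 - (-2)·0.000) / (7) = -0.571
  y = (-12 - (-2)·0.000 - (2)·0.000) / (8) = -1.500
  z = (2 - (-4)·0.000 - (-3)·0.000) / (8) = 0.250
Iteration 2:
  x = (-4 - (-4)·-1.500 - (-2)·0.250) / (7) = -1.357
  y = (-12 - (-2)·-0.571 - (2)·0.250) / (8) = -1.705
  z = (2 - (-4)·-0.571 - (-3)·-1.500) / (8) = -0.598
Iteration 3:
  x = (-4 - (-4)·-1.705 - (-2)·-0.598) / (7) = -1.717
  y = (-12 - (-2)·-1.357 - (2)·-0.598) / (8) = -1.690
  z = (2 - (-4)·-1.357 - (-3)·-1.705) / (8) = -1.068
Residual b − A·x = (-0.877, 0.222, -1.394); ∞-norm = 1.394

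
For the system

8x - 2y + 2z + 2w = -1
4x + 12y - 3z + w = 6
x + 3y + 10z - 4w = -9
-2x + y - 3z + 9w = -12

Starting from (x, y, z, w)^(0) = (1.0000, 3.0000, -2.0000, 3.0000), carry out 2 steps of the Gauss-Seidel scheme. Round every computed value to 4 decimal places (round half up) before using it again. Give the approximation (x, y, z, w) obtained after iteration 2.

(-0.0417, 0.6979, -1.5385, -1.9330)

Iteration 1:
  x = (-1 - (-2)·3.0000 - (2)·-2.0000 - (2)·3.0000) / (8) = 0.3750
  y = (6 - (4)·0.3750 - (-3)·-2.0000 - (1)·3.0000) / (12) = -0.3750
  z = (-9 - (1)·0.3750 - (3)·-0.3750 - (-4)·3.0000) / (10) = 0.3750
  w = (-12 - (-2)·0.3750 - (1)·-0.3750 - (-3)·0.3750) / (9) = -1.0833
Iteration 2:
  x = (-1 - (-2)·-0.3750 - (2)·0.3750 - (2)·-1.0833) / (8) = -0.0417
  y = (6 - (4)·-0.0417 - (-3)·0.3750 - (1)·-1.0833) / (12) = 0.6979
  z = (-9 - (1)·-0.0417 - (3)·0.6979 - (-4)·-1.0833) / (10) = -1.5385
  w = (-12 - (-2)·-0.0417 - (1)·0.6979 - (-3)·-1.5385) / (9) = -1.9330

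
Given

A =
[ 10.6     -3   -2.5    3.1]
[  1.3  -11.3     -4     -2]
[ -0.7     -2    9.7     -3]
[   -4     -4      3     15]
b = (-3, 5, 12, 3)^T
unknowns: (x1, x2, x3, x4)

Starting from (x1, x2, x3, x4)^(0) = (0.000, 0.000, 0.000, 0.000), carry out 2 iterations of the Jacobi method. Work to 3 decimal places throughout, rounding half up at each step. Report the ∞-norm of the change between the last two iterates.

Iteration 1:
  x1 = (-3 - (-3)·0.000 - (-2.5)·0.000 - (3.1)·0.000) / (10.6) = -0.283
  x2 = (5 - (1.3)·0.000 - (-4)·0.000 - (-2)·0.000) / (-11.3) = -0.442
  x3 = (12 - (-0.7)·0.000 - (-2)·0.000 - (-3)·0.000) / (9.7) = 1.237
  x4 = (3 - (-4)·0.000 - (-4)·0.000 - (3)·0.000) / (15) = 0.200
Iteration 2:
  x1 = (-3 - (-3)·-0.442 - (-2.5)·1.237 - (3.1)·0.200) / (10.6) = -0.175
  x2 = (5 - (1.3)·-0.283 - (-4)·1.237 - (-2)·0.200) / (-11.3) = -0.948
  x3 = (12 - (-0.7)·-0.283 - (-2)·-0.442 - (-3)·0.200) / (9.7) = 1.187
  x4 = (3 - (-4)·-0.283 - (-4)·-0.442 - (3)·1.237) / (15) = -0.241
Change: (0.108, -0.506, -0.050, -0.441) → max |·| = 0.506

0.506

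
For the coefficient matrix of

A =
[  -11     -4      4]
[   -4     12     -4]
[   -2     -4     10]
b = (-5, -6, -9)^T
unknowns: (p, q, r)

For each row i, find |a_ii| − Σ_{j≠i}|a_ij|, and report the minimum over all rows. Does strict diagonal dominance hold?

row 1: |-11| − (4+4) = 3
row 2: |12| − (4+4) = 4
row 3: |10| − (2+4) = 4
minimum over rows = 3 → strictly diagonally dominant (convergence guaranteed)

3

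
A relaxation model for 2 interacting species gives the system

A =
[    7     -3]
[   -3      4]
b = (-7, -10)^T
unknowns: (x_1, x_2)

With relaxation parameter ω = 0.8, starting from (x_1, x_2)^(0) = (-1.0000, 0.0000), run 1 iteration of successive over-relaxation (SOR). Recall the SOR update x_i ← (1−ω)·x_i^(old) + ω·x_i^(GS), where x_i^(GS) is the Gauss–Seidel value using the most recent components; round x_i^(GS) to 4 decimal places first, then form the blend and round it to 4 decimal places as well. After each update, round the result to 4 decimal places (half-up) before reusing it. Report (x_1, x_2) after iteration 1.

(-1.0000, -2.6000)

Iteration 1:
  x_1: GS value = (-7 - (-3)·0.0000) / (7) = -1.0000;  x_1 ← (1−ω)·-1.0000 + ω·-1.0000 = -1.0000
  x_2: GS value = (-10 - (-3)·-1.0000) / (4) = -3.2500;  x_2 ← (1−ω)·0.0000 + ω·-3.2500 = -2.6000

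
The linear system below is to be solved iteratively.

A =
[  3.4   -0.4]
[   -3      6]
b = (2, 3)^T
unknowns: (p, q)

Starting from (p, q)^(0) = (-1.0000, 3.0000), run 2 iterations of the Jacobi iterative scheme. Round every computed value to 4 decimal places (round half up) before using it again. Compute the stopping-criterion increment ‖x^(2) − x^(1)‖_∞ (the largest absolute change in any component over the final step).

0.9706

Iteration 1:
  p = (2 - (-0.4)·3.0000) / (3.4) = 0.9412
  q = (3 - (-3)·-1.0000) / (6) = 0.0000
Iteration 2:
  p = (2 - (-0.4)·0.0000) / (3.4) = 0.5882
  q = (3 - (-3)·0.9412) / (6) = 0.9706
Change: (-0.3530, 0.9706) → max |·| = 0.9706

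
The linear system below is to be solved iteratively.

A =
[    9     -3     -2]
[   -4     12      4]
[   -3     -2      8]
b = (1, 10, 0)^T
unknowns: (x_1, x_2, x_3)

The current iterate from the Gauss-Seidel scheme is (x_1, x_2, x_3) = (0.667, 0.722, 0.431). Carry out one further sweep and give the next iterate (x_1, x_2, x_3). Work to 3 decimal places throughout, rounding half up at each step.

(0.448, 0.839, 0.378)

One sweep:
  x_1 = (1 - (-3)·0.722 - (-2)·0.431) / (9) = 0.448
  x_2 = (10 - (-4)·0.448 - (4)·0.431) / (12) = 0.839
  x_3 = (0 - (-3)·0.448 - (-2)·0.839) / (8) = 0.378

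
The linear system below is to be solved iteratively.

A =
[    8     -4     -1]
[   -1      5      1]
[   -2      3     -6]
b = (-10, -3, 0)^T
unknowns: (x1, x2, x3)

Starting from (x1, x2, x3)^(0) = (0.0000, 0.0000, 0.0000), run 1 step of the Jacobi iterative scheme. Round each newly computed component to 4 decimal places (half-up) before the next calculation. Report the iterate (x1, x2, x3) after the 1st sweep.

(-1.2500, -0.6000, 0.0000)

Iteration 1:
  x1 = (-10 - (-4)·0.0000 - (-1)·0.0000) / (8) = -1.2500
  x2 = (-3 - (-1)·0.0000 - (1)·0.0000) / (5) = -0.6000
  x3 = (0 - (-2)·0.0000 - (3)·0.0000) / (-6) = 0.0000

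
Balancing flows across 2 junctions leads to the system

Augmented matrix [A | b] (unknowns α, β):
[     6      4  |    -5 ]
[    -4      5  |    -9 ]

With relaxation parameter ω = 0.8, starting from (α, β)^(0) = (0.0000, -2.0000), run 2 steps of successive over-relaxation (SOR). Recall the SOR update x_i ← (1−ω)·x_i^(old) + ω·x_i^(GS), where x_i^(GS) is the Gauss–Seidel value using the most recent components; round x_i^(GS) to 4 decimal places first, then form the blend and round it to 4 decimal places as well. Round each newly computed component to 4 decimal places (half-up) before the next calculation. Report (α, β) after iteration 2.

(0.2582, -1.5915)

Iteration 1:
  α: GS value = (-5 - (4)·-2.0000) / (6) = 0.5000;  α ← (1−ω)·0.0000 + ω·0.5000 = 0.4000
  β: GS value = (-9 - (-4)·0.4000) / (5) = -1.4800;  β ← (1−ω)·-2.0000 + ω·-1.4800 = -1.5840
Iteration 2:
  α: GS value = (-5 - (4)·-1.5840) / (6) = 0.2227;  α ← (1−ω)·0.4000 + ω·0.2227 = 0.2582
  β: GS value = (-9 - (-4)·0.2582) / (5) = -1.5934;  β ← (1−ω)·-1.5840 + ω·-1.5934 = -1.5915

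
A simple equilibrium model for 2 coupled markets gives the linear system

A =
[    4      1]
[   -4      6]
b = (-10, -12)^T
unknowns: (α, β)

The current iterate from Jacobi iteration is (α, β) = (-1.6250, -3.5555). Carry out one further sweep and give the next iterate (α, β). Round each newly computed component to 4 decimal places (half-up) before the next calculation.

(-1.6111, -3.0833)

One sweep:
  α = (-10 - (1)·-3.5555) / (4) = -1.6111
  β = (-12 - (-4)·-1.6250) / (6) = -3.0833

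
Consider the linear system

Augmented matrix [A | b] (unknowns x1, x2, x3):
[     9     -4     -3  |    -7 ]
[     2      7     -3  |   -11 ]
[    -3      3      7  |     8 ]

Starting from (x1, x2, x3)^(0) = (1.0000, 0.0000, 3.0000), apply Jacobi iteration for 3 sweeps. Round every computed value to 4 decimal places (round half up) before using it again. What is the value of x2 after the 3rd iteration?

Iteration 1:
  x1 = (-7 - (-4)·0.0000 - (-3)·3.0000) / (9) = 0.2222
  x2 = (-11 - (2)·1.0000 - (-3)·3.0000) / (7) = -0.5714
  x3 = (8 - (-3)·1.0000 - (3)·0.0000) / (7) = 1.5714
Iteration 2:
  x1 = (-7 - (-4)·-0.5714 - (-3)·1.5714) / (9) = -0.5079
  x2 = (-11 - (2)·0.2222 - (-3)·1.5714) / (7) = -0.9615
  x3 = (8 - (-3)·0.2222 - (3)·-0.5714) / (7) = 1.4830
Iteration 3:
  x1 = (-7 - (-4)·-0.9615 - (-3)·1.4830) / (9) = -0.7108
  x2 = (-11 - (2)·-0.5079 - (-3)·1.4830) / (7) = -0.7907
  x3 = (8 - (-3)·-0.5079 - (3)·-0.9615) / (7) = 1.3373

-0.7907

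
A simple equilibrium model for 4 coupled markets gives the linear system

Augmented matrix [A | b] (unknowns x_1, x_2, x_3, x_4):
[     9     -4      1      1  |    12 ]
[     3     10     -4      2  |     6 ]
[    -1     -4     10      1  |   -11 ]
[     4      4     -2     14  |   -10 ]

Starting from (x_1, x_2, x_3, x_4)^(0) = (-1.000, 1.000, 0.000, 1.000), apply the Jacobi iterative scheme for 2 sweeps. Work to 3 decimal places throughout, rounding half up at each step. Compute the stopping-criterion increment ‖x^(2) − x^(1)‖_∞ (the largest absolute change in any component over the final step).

Iteration 1:
  x_1 = (12 - (-4)·1.000 - (1)·0.000 - (1)·1.000) / (9) = 1.667
  x_2 = (6 - (3)·-1.000 - (-4)·0.000 - (2)·1.000) / (10) = 0.700
  x_3 = (-11 - (-1)·-1.000 - (-4)·1.000 - (1)·1.000) / (10) = -0.900
  x_4 = (-10 - (4)·-1.000 - (4)·1.000 - (-2)·0.000) / (14) = -0.714
Iteration 2:
  x_1 = (12 - (-4)·0.700 - (1)·-0.900 - (1)·-0.714) / (9) = 1.824
  x_2 = (6 - (3)·1.667 - (-4)·-0.900 - (2)·-0.714) / (10) = -0.117
  x_3 = (-11 - (-1)·1.667 - (-4)·0.700 - (1)·-0.714) / (10) = -0.582
  x_4 = (-10 - (4)·1.667 - (4)·0.700 - (-2)·-0.900) / (14) = -1.519
Change: (0.157, -0.817, 0.318, -0.805) → max |·| = 0.817

0.817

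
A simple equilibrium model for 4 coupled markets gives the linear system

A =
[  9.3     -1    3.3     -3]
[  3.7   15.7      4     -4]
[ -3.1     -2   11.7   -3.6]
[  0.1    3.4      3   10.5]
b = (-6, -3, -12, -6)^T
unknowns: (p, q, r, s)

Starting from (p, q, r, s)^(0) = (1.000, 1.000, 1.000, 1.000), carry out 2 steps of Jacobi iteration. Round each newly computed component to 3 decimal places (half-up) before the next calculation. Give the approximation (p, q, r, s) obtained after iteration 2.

(-0.975, -0.288, -1.616, -0.347)

Iteration 1:
  p = (-6 - (-1)·1.000 - (3.3)·1.000 - (-3)·1.000) / (9.3) = -0.570
  q = (-3 - (3.7)·1.000 - (4)·1.000 - (-4)·1.000) / (15.7) = -0.427
  r = (-12 - (-3.1)·1.000 - (-2)·1.000 - (-3.6)·1.000) / (11.7) = -0.282
  s = (-6 - (0.1)·1.000 - (3.4)·1.000 - (3)·1.000) / (10.5) = -1.190
Iteration 2:
  p = (-6 - (-1)·-0.427 - (3.3)·-0.282 - (-3)·-1.190) / (9.3) = -0.975
  q = (-3 - (3.7)·-0.570 - (4)·-0.282 - (-4)·-1.190) / (15.7) = -0.288
  r = (-12 - (-3.1)·-0.570 - (-2)·-0.427 - (-3.6)·-1.190) / (11.7) = -1.616
  s = (-6 - (0.1)·-0.570 - (3.4)·-0.427 - (3)·-0.282) / (10.5) = -0.347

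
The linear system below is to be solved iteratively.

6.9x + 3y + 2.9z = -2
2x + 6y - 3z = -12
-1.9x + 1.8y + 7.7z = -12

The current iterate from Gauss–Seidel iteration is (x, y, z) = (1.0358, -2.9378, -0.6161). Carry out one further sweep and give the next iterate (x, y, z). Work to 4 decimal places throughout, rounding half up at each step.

One sweep:
  x = (-2 - (3)·-2.9378 - (2.9)·-0.6161) / (6.9) = 1.2464
  y = (-12 - (2)·1.2464 - (-3)·-0.6161) / (6) = -2.7235
  z = (-12 - (-1.9)·1.2464 - (1.8)·-2.7235) / (7.7) = -0.6142

(1.2464, -2.7235, -0.6142)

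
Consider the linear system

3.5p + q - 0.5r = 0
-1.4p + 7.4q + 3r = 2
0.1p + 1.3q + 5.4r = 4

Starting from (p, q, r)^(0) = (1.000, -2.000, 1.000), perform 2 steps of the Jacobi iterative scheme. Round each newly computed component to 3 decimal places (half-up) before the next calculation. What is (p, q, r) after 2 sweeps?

(0.157, -0.083, 0.715)

Iteration 1:
  p = (0 - (1)·-2.000 - (-0.5)·1.000) / (3.5) = 0.714
  q = (2 - (-1.4)·1.000 - (3)·1.000) / (7.4) = 0.054
  r = (4 - (0.1)·1.000 - (1.3)·-2.000) / (5.4) = 1.204
Iteration 2:
  p = (0 - (1)·0.054 - (-0.5)·1.204) / (3.5) = 0.157
  q = (2 - (-1.4)·0.714 - (3)·1.204) / (7.4) = -0.083
  r = (4 - (0.1)·0.714 - (1.3)·0.054) / (5.4) = 0.715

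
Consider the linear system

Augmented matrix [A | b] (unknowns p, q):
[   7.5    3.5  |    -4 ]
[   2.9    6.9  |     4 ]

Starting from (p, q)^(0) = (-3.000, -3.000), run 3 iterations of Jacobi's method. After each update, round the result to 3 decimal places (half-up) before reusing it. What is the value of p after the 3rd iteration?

Iteration 1:
  p = (-4 - (3.5)·-3.000) / (7.5) = 0.867
  q = (4 - (2.9)·-3.000) / (6.9) = 1.841
Iteration 2:
  p = (-4 - (3.5)·1.841) / (7.5) = -1.392
  q = (4 - (2.9)·0.867) / (6.9) = 0.215
Iteration 3:
  p = (-4 - (3.5)·0.215) / (7.5) = -0.634
  q = (4 - (2.9)·-1.392) / (6.9) = 1.165

-0.634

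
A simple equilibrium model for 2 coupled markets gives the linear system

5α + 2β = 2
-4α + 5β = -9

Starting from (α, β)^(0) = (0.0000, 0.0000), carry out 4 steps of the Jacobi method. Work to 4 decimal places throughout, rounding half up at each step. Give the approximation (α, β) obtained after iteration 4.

Iteration 1:
  α = (2 - (2)·0.0000) / (5) = 0.4000
  β = (-9 - (-4)·0.0000) / (5) = -1.8000
Iteration 2:
  α = (2 - (2)·-1.8000) / (5) = 1.1200
  β = (-9 - (-4)·0.4000) / (5) = -1.4800
Iteration 3:
  α = (2 - (2)·-1.4800) / (5) = 0.9920
  β = (-9 - (-4)·1.1200) / (5) = -0.9040
Iteration 4:
  α = (2 - (2)·-0.9040) / (5) = 0.7616
  β = (-9 - (-4)·0.9920) / (5) = -1.0064

(0.7616, -1.0064)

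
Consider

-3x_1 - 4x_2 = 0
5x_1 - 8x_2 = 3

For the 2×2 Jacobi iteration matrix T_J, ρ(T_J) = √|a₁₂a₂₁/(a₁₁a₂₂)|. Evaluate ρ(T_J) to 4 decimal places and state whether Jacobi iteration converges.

0.9129

a₁₂a₂₁/(a₁₁a₂₂) = (-4)·(5) / ((-3)·(-8)) = -0.833333
ρ = √|-0.833333| = √0.833333 = 0.9129
ρ < 1, so Jacobi converges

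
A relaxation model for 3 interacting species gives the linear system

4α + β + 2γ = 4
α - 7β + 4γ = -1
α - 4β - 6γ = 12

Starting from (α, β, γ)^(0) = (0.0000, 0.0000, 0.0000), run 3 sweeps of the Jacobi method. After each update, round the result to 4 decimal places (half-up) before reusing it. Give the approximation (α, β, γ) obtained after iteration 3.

(2.1786, -0.6786, -1.1012)

Iteration 1:
  α = (4 - (1)·0.0000 - (2)·0.0000) / (4) = 1.0000
  β = (-1 - (1)·0.0000 - (4)·0.0000) / (-7) = 0.1429
  γ = (12 - (1)·0.0000 - (-4)·0.0000) / (-6) = -2.0000
Iteration 2:
  α = (4 - (1)·0.1429 - (2)·-2.0000) / (4) = 1.9643
  β = (-1 - (1)·1.0000 - (4)·-2.0000) / (-7) = -0.8571
  γ = (12 - (1)·1.0000 - (-4)·0.1429) / (-6) = -1.9286
Iteration 3:
  α = (4 - (1)·-0.8571 - (2)·-1.9286) / (4) = 2.1786
  β = (-1 - (1)·1.9643 - (4)·-1.9286) / (-7) = -0.6786
  γ = (12 - (1)·1.9643 - (-4)·-0.8571) / (-6) = -1.1012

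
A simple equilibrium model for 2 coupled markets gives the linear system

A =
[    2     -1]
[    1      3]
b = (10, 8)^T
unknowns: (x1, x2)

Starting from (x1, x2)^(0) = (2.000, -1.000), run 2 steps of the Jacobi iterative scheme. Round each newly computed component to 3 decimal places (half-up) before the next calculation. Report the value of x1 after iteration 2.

6.000

Iteration 1:
  x1 = (10 - (-1)·-1.000) / (2) = 4.500
  x2 = (8 - (1)·2.000) / (3) = 2.000
Iteration 2:
  x1 = (10 - (-1)·2.000) / (2) = 6.000
  x2 = (8 - (1)·4.500) / (3) = 1.167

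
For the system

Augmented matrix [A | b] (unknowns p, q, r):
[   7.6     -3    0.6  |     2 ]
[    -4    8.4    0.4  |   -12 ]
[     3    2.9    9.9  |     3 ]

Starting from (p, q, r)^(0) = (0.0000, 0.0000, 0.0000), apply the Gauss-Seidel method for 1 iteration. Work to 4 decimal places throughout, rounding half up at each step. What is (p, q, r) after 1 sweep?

(0.2632, -1.3032, 0.6050)

Iteration 1:
  p = (2 - (-3)·0.0000 - (0.6)·0.0000) / (7.6) = 0.2632
  q = (-12 - (-4)·0.2632 - (0.4)·0.0000) / (8.4) = -1.3032
  r = (3 - (3)·0.2632 - (2.9)·-1.3032) / (9.9) = 0.6050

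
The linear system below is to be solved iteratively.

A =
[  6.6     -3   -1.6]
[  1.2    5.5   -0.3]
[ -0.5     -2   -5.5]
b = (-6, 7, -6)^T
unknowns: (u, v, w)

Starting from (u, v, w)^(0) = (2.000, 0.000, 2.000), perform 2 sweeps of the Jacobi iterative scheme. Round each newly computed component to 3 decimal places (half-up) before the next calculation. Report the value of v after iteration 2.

1.415

Iteration 1:
  u = (-6 - (-3)·0.000 - (-1.6)·2.000) / (6.6) = -0.424
  v = (7 - (1.2)·2.000 - (-0.3)·2.000) / (5.5) = 0.945
  w = (-6 - (-0.5)·2.000 - (-2)·0.000) / (-5.5) = 0.909
Iteration 2:
  u = (-6 - (-3)·0.945 - (-1.6)·0.909) / (6.6) = -0.259
  v = (7 - (1.2)·-0.424 - (-0.3)·0.909) / (5.5) = 1.415
  w = (-6 - (-0.5)·-0.424 - (-2)·0.945) / (-5.5) = 0.786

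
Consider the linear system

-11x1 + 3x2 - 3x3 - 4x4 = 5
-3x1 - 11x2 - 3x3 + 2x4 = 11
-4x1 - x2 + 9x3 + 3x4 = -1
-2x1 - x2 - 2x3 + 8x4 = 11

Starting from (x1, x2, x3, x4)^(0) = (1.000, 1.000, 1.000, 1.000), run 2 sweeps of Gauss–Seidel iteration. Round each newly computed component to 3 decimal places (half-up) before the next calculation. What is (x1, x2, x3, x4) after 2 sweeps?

(-0.749, -0.397, -0.767, 0.946)

Iteration 1:
  x1 = (5 - (3)·1.000 - (-3)·1.000 - (-4)·1.000) / (-11) = -0.818
  x2 = (11 - (-3)·-0.818 - (-3)·1.000 - (2)·1.000) / (-11) = -0.868
  x3 = (-1 - (-4)·-0.818 - (-1)·-0.868 - (3)·1.000) / (9) = -0.904
  x4 = (11 - (-2)·-0.818 - (-1)·-0.868 - (-2)·-0.904) / (8) = 0.836
Iteration 2:
  x1 = (5 - (3)·-0.868 - (-3)·-0.904 - (-4)·0.836) / (-11) = -0.749
  x2 = (11 - (-3)·-0.749 - (-3)·-0.904 - (2)·0.836) / (-11) = -0.397
  x3 = (-1 - (-4)·-0.749 - (-1)·-0.397 - (3)·0.836) / (9) = -0.767
  x4 = (11 - (-2)·-0.749 - (-1)·-0.397 - (-2)·-0.767) / (8) = 0.946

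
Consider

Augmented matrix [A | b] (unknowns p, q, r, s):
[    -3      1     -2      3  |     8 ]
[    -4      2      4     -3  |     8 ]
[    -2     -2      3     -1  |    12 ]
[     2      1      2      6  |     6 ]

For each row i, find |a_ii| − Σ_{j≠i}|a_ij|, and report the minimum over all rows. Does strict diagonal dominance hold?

-9

row 1: |-3| − (1+2+3) = -3
row 2: |2| − (4+4+3) = -9
row 3: |3| − (2+2+1) = -2
row 4: |6| − (2+1+2) = 1
minimum over rows = -9 → not strictly diagonally dominant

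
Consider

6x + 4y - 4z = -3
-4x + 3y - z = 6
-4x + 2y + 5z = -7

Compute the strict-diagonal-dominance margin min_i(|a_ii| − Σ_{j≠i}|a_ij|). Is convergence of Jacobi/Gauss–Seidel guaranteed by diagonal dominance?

row 1: |6| − (4+4) = -2
row 2: |3| − (4+1) = -2
row 3: |5| − (4+2) = -1
minimum over rows = -2 → not strictly diagonally dominant

-2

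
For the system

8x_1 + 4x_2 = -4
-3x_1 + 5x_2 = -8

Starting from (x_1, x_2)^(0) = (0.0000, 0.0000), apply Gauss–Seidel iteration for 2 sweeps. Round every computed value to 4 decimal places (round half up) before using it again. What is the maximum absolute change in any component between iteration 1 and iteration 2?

Iteration 1:
  x_1 = (-4 - (4)·0.0000) / (8) = -0.5000
  x_2 = (-8 - (-3)·-0.5000) / (5) = -1.9000
Iteration 2:
  x_1 = (-4 - (4)·-1.9000) / (8) = 0.4500
  x_2 = (-8 - (-3)·0.4500) / (5) = -1.3300
Change: (0.9500, 0.5700) → max |·| = 0.9500

0.9500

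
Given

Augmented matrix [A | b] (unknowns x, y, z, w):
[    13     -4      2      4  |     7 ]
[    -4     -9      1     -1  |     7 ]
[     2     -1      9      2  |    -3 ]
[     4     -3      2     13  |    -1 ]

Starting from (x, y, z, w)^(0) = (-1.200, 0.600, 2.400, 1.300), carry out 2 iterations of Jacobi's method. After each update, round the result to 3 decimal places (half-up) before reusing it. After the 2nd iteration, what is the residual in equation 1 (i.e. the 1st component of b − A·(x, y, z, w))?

Iteration 1:
  x = (7 - (-4)·0.600 - (2)·2.400 - (4)·1.300) / (13) = -0.046
  y = (7 - (-4)·-1.200 - (1)·2.400 - (-1)·1.300) / (-9) = -0.122
  z = (-3 - (2)·-1.200 - (-1)·0.600 - (2)·1.300) / (9) = -0.289
  w = (-1 - (4)·-1.200 - (-3)·0.600 - (2)·2.400) / (13) = 0.062
Iteration 2:
  x = (7 - (-4)·-0.122 - (2)·-0.289 - (4)·0.062) / (13) = 0.526
  y = (7 - (-4)·-0.046 - (1)·-0.289 - (-1)·0.062) / (-9) = -0.796
  z = (-3 - (2)·-0.046 - (-1)·-0.122 - (2)·0.062) / (9) = -0.350
  w = (-1 - (4)·-0.046 - (-3)·-0.122 - (2)·-0.289) / (13) = -0.046
Residual b − A·x = (-2.138, 2.244, -1.606, -4.194)

-2.138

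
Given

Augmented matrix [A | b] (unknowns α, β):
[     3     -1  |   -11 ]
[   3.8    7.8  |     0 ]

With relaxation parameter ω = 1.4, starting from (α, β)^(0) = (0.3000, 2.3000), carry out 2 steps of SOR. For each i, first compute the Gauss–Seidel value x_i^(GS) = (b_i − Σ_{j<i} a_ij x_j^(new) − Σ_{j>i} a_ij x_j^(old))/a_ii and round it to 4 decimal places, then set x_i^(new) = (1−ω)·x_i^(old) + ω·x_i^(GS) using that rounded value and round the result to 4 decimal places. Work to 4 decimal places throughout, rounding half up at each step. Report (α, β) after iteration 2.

(-2.5602, 0.9738)

Iteration 1:
  α: GS value = (-11 - (-1)·2.3000) / (3) = -2.9000;  α ← (1−ω)·0.3000 + ω·-2.9000 = -4.1800
  β: GS value = (0 - (3.8)·-4.1800) / (7.8) = 2.0364;  β ← (1−ω)·2.3000 + ω·2.0364 = 1.9310
Iteration 2:
  α: GS value = (-11 - (-1)·1.9310) / (3) = -3.0230;  α ← (1−ω)·-4.1800 + ω·-3.0230 = -2.5602
  β: GS value = (0 - (3.8)·-2.5602) / (7.8) = 1.2473;  β ← (1−ω)·1.9310 + ω·1.2473 = 0.9738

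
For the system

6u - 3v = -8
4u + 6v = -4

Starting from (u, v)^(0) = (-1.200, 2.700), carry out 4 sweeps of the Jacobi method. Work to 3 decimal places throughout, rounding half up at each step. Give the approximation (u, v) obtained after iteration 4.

(-1.244, 0.448)

Iteration 1:
  u = (-8 - (-3)·2.700) / (6) = 0.017
  v = (-4 - (4)·-1.200) / (6) = 0.133
Iteration 2:
  u = (-8 - (-3)·0.133) / (6) = -1.267
  v = (-4 - (4)·0.017) / (6) = -0.678
Iteration 3:
  u = (-8 - (-3)·-0.678) / (6) = -1.672
  v = (-4 - (4)·-1.267) / (6) = 0.178
Iteration 4:
  u = (-8 - (-3)·0.178) / (6) = -1.244
  v = (-4 - (4)·-1.672) / (6) = 0.448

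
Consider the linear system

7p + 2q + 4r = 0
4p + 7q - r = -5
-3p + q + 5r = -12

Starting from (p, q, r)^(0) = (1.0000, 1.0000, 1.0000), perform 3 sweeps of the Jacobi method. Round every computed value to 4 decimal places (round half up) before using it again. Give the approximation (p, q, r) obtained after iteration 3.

Iteration 1:
  p = (0 - (2)·1.0000 - (4)·1.0000) / (7) = -0.8571
  q = (-5 - (4)·1.0000 - (-1)·1.0000) / (7) = -1.1429
  r = (-12 - (-3)·1.0000 - (1)·1.0000) / (5) = -2.0000
Iteration 2:
  p = (0 - (2)·-1.1429 - (4)·-2.0000) / (7) = 1.4694
  q = (-5 - (4)·-0.8571 - (-1)·-2.0000) / (7) = -0.5102
  r = (-12 - (-3)·-0.8571 - (1)·-1.1429) / (5) = -2.6857
Iteration 3:
  p = (0 - (2)·-0.5102 - (4)·-2.6857) / (7) = 1.6805
  q = (-5 - (4)·1.4694 - (-1)·-2.6857) / (7) = -1.9376
  r = (-12 - (-3)·1.4694 - (1)·-0.5102) / (5) = -1.4163

(1.6805, -1.9376, -1.4163)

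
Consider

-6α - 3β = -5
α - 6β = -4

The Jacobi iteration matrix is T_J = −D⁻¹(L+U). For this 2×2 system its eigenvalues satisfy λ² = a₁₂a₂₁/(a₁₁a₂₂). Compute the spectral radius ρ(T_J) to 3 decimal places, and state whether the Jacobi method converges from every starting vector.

a₁₂a₂₁/(a₁₁a₂₂) = (-3)·(1) / ((-6)·(-6)) = -0.083333
ρ = √|-0.083333| = √0.083333 = 0.289
ρ < 1, so Jacobi converges

0.289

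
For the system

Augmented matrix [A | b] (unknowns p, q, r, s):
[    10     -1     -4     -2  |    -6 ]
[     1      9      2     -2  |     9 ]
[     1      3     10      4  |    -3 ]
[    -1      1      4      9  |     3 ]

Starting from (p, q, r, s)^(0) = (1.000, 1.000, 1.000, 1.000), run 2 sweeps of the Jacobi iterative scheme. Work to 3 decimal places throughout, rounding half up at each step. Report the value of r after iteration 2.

Iteration 1:
  p = (-6 - (-1)·1.000 - (-4)·1.000 - (-2)·1.000) / (10) = 0.100
  q = (9 - (1)·1.000 - (2)·1.000 - (-2)·1.000) / (9) = 0.889
  r = (-3 - (1)·1.000 - (3)·1.000 - (4)·1.000) / (10) = -1.100
  s = (3 - (-1)·1.000 - (1)·1.000 - (4)·1.000) / (9) = -0.111
Iteration 2:
  p = (-6 - (-1)·0.889 - (-4)·-1.100 - (-2)·-0.111) / (10) = -0.973
  q = (9 - (1)·0.100 - (2)·-1.100 - (-2)·-0.111) / (9) = 1.209
  r = (-3 - (1)·0.100 - (3)·0.889 - (4)·-0.111) / (10) = -0.532
  s = (3 - (-1)·0.100 - (1)·0.889 - (4)·-1.100) / (9) = 0.735

-0.532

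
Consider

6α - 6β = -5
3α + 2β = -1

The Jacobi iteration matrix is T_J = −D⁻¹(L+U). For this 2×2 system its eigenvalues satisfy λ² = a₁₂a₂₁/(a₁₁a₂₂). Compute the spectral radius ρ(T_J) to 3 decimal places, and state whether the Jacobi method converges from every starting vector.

1.225

a₁₂a₂₁/(a₁₁a₂₂) = (-6)·(3) / ((6)·(2)) = -1.500000
ρ = √|-1.500000| = √1.500000 = 1.225
ρ > 1, so Jacobi diverges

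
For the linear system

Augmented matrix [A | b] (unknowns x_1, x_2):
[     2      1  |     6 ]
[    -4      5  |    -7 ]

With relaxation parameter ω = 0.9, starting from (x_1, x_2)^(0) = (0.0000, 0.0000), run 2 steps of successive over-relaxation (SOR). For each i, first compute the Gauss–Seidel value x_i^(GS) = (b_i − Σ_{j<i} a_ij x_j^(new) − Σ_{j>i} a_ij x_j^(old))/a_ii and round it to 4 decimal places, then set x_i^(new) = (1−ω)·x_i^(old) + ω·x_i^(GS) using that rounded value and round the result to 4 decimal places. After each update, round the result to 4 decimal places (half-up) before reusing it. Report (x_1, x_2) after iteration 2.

Iteration 1:
  x_1: GS value = (6 - (1)·0.0000) / (2) = 3.0000;  x_1 ← (1−ω)·0.0000 + ω·3.0000 = 2.7000
  x_2: GS value = (-7 - (-4)·2.7000) / (5) = 0.7600;  x_2 ← (1−ω)·0.0000 + ω·0.7600 = 0.6840
Iteration 2:
  x_1: GS value = (6 - (1)·0.6840) / (2) = 2.6580;  x_1 ← (1−ω)·2.7000 + ω·2.6580 = 2.6622
  x_2: GS value = (-7 - (-4)·2.6622) / (5) = 0.7298;  x_2 ← (1−ω)·0.6840 + ω·0.7298 = 0.7252

(2.6622, 0.7252)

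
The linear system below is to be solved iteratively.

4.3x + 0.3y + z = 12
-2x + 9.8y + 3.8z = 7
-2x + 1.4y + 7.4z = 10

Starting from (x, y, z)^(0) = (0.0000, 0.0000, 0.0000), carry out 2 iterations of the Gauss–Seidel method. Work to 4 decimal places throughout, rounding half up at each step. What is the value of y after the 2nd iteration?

Iteration 1:
  x = (12 - (0.3)·0.0000 - (1)·0.0000) / (4.3) = 2.7907
  y = (7 - (-2)·2.7907 - (3.8)·0.0000) / (9.8) = 1.2838
  z = (10 - (-2)·2.7907 - (1.4)·1.2838) / (7.4) = 1.8627
Iteration 2:
  x = (12 - (0.3)·1.2838 - (1)·1.8627) / (4.3) = 2.2679
  y = (7 - (-2)·2.2679 - (3.8)·1.8627) / (9.8) = 0.4549
  z = (10 - (-2)·2.2679 - (1.4)·0.4549) / (7.4) = 1.8782

0.4549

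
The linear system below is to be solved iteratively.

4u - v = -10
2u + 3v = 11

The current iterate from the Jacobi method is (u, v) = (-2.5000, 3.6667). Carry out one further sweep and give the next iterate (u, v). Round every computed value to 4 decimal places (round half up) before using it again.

(-1.5833, 5.3333)

One sweep:
  u = (-10 - (-1)·3.6667) / (4) = -1.5833
  v = (11 - (2)·-2.5000) / (3) = 5.3333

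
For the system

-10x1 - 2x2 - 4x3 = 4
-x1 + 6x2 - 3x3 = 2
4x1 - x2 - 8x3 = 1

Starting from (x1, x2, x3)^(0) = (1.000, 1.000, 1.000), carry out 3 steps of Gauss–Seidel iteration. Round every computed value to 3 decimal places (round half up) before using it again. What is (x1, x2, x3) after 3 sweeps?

Iteration 1:
  x1 = (4 - (-2)·1.000 - (-4)·1.000) / (-10) = -1.000
  x2 = (2 - (-1)·-1.000 - (-3)·1.000) / (6) = 0.667
  x3 = (1 - (4)·-1.000 - (-1)·0.667) / (-8) = -0.708
Iteration 2:
  x1 = (4 - (-2)·0.667 - (-4)·-0.708) / (-10) = -0.250
  x2 = (2 - (-1)·-0.250 - (-3)·-0.708) / (6) = -0.062
  x3 = (1 - (4)·-0.250 - (-1)·-0.062) / (-8) = -0.242
Iteration 3:
  x1 = (4 - (-2)·-0.062 - (-4)·-0.242) / (-10) = -0.291
  x2 = (2 - (-1)·-0.291 - (-3)·-0.242) / (6) = 0.164
  x3 = (1 - (4)·-0.291 - (-1)·0.164) / (-8) = -0.291

(-0.291, 0.164, -0.291)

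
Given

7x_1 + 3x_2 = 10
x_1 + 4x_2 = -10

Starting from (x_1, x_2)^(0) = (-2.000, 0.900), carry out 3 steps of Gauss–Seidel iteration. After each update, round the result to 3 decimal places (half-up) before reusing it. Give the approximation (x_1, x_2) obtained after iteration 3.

(2.780, -3.195)

Iteration 1:
  x_1 = (10 - (3)·0.900) / (7) = 1.043
  x_2 = (-10 - (1)·1.043) / (4) = -2.761
Iteration 2:
  x_1 = (10 - (3)·-2.761) / (7) = 2.612
  x_2 = (-10 - (1)·2.612) / (4) = -3.153
Iteration 3:
  x_1 = (10 - (3)·-3.153) / (7) = 2.780
  x_2 = (-10 - (1)·2.780) / (4) = -3.195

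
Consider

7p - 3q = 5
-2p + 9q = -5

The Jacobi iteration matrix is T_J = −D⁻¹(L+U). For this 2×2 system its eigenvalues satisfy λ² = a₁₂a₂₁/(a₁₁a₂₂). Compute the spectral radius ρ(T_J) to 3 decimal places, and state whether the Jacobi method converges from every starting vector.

a₁₂a₂₁/(a₁₁a₂₂) = (-3)·(-2) / ((7)·(9)) = 0.095238
ρ = √|0.095238| = √0.095238 = 0.309
ρ < 1, so Jacobi converges

0.309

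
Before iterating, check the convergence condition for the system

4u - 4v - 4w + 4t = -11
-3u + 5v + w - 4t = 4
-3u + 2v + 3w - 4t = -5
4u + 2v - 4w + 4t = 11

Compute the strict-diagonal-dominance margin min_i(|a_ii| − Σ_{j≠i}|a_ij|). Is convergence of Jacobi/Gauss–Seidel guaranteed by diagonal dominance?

-8

row 1: |4| − (4+4+4) = -8
row 2: |5| − (3+1+4) = -3
row 3: |3| − (3+2+4) = -6
row 4: |4| − (4+2+4) = -6
minimum over rows = -8 → not strictly diagonally dominant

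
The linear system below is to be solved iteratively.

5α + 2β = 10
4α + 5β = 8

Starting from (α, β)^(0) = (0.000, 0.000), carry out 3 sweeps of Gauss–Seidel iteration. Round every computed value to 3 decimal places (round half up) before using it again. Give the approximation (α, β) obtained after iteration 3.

(2.000, 0.000)

Iteration 1:
  α = (10 - (2)·0.000) / (5) = 2.000
  β = (8 - (4)·2.000) / (5) = 0.000
Iteration 2:
  α = (10 - (2)·0.000) / (5) = 2.000
  β = (8 - (4)·2.000) / (5) = 0.000
Iteration 3:
  α = (10 - (2)·0.000) / (5) = 2.000
  β = (8 - (4)·2.000) / (5) = 0.000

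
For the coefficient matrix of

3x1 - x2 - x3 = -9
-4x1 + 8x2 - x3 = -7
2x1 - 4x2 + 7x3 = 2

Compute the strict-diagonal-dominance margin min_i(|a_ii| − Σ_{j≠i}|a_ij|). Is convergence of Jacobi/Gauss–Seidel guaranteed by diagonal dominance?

row 1: |3| − (1+1) = 1
row 2: |8| − (4+1) = 3
row 3: |7| − (2+4) = 1
minimum over rows = 1 → strictly diagonally dominant (convergence guaranteed)

1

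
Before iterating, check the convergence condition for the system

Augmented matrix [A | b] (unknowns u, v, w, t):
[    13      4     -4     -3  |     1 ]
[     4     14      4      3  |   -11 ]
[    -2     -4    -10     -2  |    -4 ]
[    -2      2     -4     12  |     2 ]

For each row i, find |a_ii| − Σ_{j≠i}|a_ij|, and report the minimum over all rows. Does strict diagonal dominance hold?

row 1: |13| − (4+4+3) = 2
row 2: |14| − (4+4+3) = 3
row 3: |-10| − (2+4+2) = 2
row 4: |12| − (2+2+4) = 4
minimum over rows = 2 → strictly diagonally dominant (convergence guaranteed)

2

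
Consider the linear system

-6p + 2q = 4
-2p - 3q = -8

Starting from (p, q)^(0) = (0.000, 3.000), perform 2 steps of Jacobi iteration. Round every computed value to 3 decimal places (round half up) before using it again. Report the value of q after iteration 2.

Iteration 1:
  p = (4 - (2)·3.000) / (-6) = 0.333
  q = (-8 - (-2)·0.000) / (-3) = 2.667
Iteration 2:
  p = (4 - (2)·2.667) / (-6) = 0.222
  q = (-8 - (-2)·0.333) / (-3) = 2.445

2.445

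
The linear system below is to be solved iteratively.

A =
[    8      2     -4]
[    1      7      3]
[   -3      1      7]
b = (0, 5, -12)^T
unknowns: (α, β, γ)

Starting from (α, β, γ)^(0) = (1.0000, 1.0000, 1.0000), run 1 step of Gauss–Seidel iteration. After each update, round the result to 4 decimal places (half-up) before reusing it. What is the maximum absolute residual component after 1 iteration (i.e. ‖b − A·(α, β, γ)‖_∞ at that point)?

9.0716

Iteration 1:
  α = (0 - (2)·1.0000 - (-4)·1.0000) / (8) = 0.2500
  β = (5 - (1)·0.2500 - (3)·1.0000) / (7) = 0.2500
  γ = (-12 - (-3)·0.2500 - (1)·0.2500) / (7) = -1.6429
Residual b − A·x = (-9.0716, 7.9287, 0.0003); ∞-norm = 9.0716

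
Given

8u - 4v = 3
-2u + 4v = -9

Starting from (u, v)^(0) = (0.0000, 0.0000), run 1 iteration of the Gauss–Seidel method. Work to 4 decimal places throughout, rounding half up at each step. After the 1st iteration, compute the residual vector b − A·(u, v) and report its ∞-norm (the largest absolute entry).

Iteration 1:
  u = (3 - (-4)·0.0000) / (8) = 0.3750
  v = (-9 - (-2)·0.3750) / (4) = -2.0625
Residual b − A·x = (-8.2500, 0.0000); ∞-norm = 8.2500

8.2500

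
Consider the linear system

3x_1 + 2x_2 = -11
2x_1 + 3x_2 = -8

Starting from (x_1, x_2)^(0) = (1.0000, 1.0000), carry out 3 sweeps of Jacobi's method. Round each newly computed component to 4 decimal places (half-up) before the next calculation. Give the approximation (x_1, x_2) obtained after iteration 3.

(-3.8148, -1.7037)

Iteration 1:
  x_1 = (-11 - (2)·1.0000) / (3) = -4.3333
  x_2 = (-8 - (2)·1.0000) / (3) = -3.3333
Iteration 2:
  x_1 = (-11 - (2)·-3.3333) / (3) = -1.4445
  x_2 = (-8 - (2)·-4.3333) / (3) = 0.2222
Iteration 3:
  x_1 = (-11 - (2)·0.2222) / (3) = -3.8148
  x_2 = (-8 - (2)·-1.4445) / (3) = -1.7037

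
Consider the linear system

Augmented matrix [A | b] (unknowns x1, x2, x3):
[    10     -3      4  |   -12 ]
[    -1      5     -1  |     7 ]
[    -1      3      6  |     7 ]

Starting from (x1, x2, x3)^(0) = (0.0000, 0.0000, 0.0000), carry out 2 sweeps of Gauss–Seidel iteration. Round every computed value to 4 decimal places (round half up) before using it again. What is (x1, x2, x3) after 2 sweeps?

(-1.0067, 1.2760, 0.3609)

Iteration 1:
  x1 = (-12 - (-3)·0.0000 - (4)·0.0000) / (10) = -1.2000
  x2 = (7 - (-1)·-1.2000 - (-1)·0.0000) / (5) = 1.1600
  x3 = (7 - (-1)·-1.2000 - (3)·1.1600) / (6) = 0.3867
Iteration 2:
  x1 = (-12 - (-3)·1.1600 - (4)·0.3867) / (10) = -1.0067
  x2 = (7 - (-1)·-1.0067 - (-1)·0.3867) / (5) = 1.2760
  x3 = (7 - (-1)·-1.0067 - (3)·1.2760) / (6) = 0.3609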